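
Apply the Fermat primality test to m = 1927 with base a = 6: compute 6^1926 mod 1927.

777

6^1 ≡ 6 (mod 1927)
6^2 ≡ 6^2 = 36 ≡ 36 (mod 1927)
6^4 ≡ 36^2 = 1296 ≡ 1296 (mod 1927)
6^8 ≡ 1296^2 = 1679616 ≡ 1199 (mod 1927)
6^16 ≡ 1199^2 = 1437601 ≡ 59 (mod 1927)
6^32 ≡ 59^2 = 3481 ≡ 1554 (mod 1927)
6^64 ≡ 1554^2 = 2414916 ≡ 385 (mod 1927)
6^128 ≡ 385^2 = 148225 ≡ 1773 (mod 1927)
6^256 ≡ 1773^2 = 3143529 ≡ 592 (mod 1927)
6^512 ≡ 592^2 = 350464 ≡ 1677 (mod 1927)
6^1024 ≡ 1677^2 = 2812329 ≡ 836 (mod 1927)
1926 = 1024 + 512 + 256 + 128 + 4 + 2 in binary powers of 2.
So 6^1926 ≡ 836 · 1677 · 592 · 1773 · 1296 · 36 ≡ 777 (mod 1927).
Since 777 ≠ 1, base 6 is a Fermat witness: 1927 is composite.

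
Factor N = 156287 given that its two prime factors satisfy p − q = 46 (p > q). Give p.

Since p = q + 46, we have 156287 = q(q + 46), so q² + 46q − 156287 = 0.
Discriminant: 46² + 4·156287 = 2116 + 625148 = 627264; √627264 = 792.
q = (−46 + 792)/2 = 373, and p = q + 46 = 419.
Check: 373 · 419 = 156287.

419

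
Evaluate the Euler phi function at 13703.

13440

Factor: 13703 = 71 · 193.
φ(13703) = (71−1) · (193−1) = 70 · 192 = 13440.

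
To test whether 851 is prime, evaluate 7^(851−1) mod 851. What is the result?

7^1 ≡ 7 (mod 851)
7^2 ≡ 7^2 = 49 ≡ 49 (mod 851)
7^4 ≡ 49^2 = 2401 ≡ 699 (mod 851)
7^8 ≡ 699^2 = 488601 ≡ 127 (mod 851)
7^16 ≡ 127^2 = 16129 ≡ 811 (mod 851)
7^32 ≡ 811^2 = 657721 ≡ 749 (mod 851)
7^64 ≡ 749^2 = 561001 ≡ 192 (mod 851)
7^128 ≡ 192^2 = 36864 ≡ 271 (mod 851)
7^256 ≡ 271^2 = 73441 ≡ 255 (mod 851)
7^512 ≡ 255^2 = 65025 ≡ 349 (mod 851)
850 = 512 + 256 + 64 + 16 + 2 in binary powers of 2.
So 7^850 ≡ 349 · 255 · 192 · 811 · 49 ≡ 255 (mod 851).
Since 255 ≠ 1, base 7 is a Fermat witness: 851 is composite.

255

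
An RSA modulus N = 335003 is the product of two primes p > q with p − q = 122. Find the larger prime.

Since p = q + 122, we have 335003 = q(q + 122), so q² + 122q − 335003 = 0.
Discriminant: 122² + 4·335003 = 14884 + 1340012 = 1354896; √1354896 = 1164.
q = (−122 + 1164)/2 = 521, and p = q + 122 = 643.
Check: 521 · 643 = 335003.

643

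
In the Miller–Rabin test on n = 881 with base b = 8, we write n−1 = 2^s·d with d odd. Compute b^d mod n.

1

881 − 1 = 880 = 2^4 · 55, so d = 55.
8^1 ≡ 8 (mod 881)
8^2 ≡ 8^2 = 64 ≡ 64 (mod 881)
8^4 ≡ 64^2 = 4096 ≡ 572 (mod 881)
8^8 ≡ 572^2 = 327184 ≡ 333 (mod 881)
8^16 ≡ 333^2 = 110889 ≡ 764 (mod 881)
8^32 ≡ 764^2 = 583696 ≡ 474 (mod 881)
55 = 32 + 16 + 4 + 2 + 1 in binary powers of 2.
So 8^55 ≡ 474 · 764 · 572 · 64 · 8 ≡ 1 (mod 881).
Since 8^d ≡ 1 (mod 881), base 8 does not prove 881 composite.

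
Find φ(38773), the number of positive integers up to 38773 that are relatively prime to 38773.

Factor: 38773 = 7 · 29 · 191.
φ(38773) = (7−1) · (29−1) · (191−1) = 6 · 28 · 190 = 31920.

31920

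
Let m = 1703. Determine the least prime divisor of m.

1703 is odd.
Digit sum 11, not divisible by 3.
Ends in 3: not divisible by 5.
7: 1703 = 7·243 + 2
11: 1703 = 11·154 + 9
13: 1703 = 13·131

13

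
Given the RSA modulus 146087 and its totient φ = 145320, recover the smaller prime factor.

φ(n) = (p−1)(q−1) = n − (p+q) + 1, so p + q = 146087 − 145320 + 1 = 768.
p and q are the roots of t² − 768t + 146087 = 0.
Discriminant: 768² − 4·146087 = 589824 − 584348 = 5476; √5476 = 74.
q = (768 − 74)/2 = 347, p = (768 + 74)/2 = 421.
Check: 347 · 421 = 146087.

347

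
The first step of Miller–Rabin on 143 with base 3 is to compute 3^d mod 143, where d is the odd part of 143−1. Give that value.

143 − 1 = 142 = 2^1 · 71, so d = 71.
3^1 ≡ 3 (mod 143)
3^2 ≡ 3^2 = 9 ≡ 9 (mod 143)
3^4 ≡ 9^2 = 81 ≡ 81 (mod 143)
3^8 ≡ 81^2 = 6561 ≡ 126 (mod 143)
3^16 ≡ 126^2 = 15876 ≡ 3 (mod 143)
3^32 ≡ 3^2 = 9 ≡ 9 (mod 143)
3^64 ≡ 9^2 = 81 ≡ 81 (mod 143)
71 = 64 + 4 + 2 + 1 in binary powers of 2.
So 3^71 ≡ 81 · 81 · 9 · 3 ≡ 113 (mod 143).
Squaring chain: 113; never reaches −1, so base 3 is a Miller–Rabin witness that 143 is composite.

113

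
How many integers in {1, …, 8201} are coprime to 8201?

Factor: 8201 = 59 · 139.
φ(8201) = (59−1) · (139−1) = 58 · 138 = 8004.

8004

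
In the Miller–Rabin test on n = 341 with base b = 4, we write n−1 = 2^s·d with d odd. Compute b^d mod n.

341 − 1 = 340 = 2^2 · 85, so d = 85.
4^1 ≡ 4 (mod 341)
4^2 ≡ 4^2 = 16 ≡ 16 (mod 341)
4^4 ≡ 16^2 = 256 ≡ 256 (mod 341)
4^8 ≡ 256^2 = 65536 ≡ 64 (mod 341)
4^16 ≡ 64^2 = 4096 ≡ 4 (mod 341)
4^32 ≡ 4^2 = 16 ≡ 16 (mod 341)
4^64 ≡ 16^2 = 256 ≡ 256 (mod 341)
85 = 64 + 16 + 4 + 1 in binary powers of 2.
So 4^85 ≡ 256 · 4 · 256 · 4 ≡ 1 (mod 341).
Since 4^d ≡ 1 (mod 341), base 4 does not prove 341 composite.

1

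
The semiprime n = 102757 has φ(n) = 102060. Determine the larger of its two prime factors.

φ(n) = (p−1)(q−1) = n − (p+q) + 1, so p + q = 102757 − 102060 + 1 = 698.
p and q are the roots of t² − 698t + 102757 = 0.
Discriminant: 698² − 4·102757 = 487204 − 411028 = 76176; √76176 = 276.
q = (698 − 276)/2 = 211, p = (698 + 276)/2 = 487.
Check: 211 · 487 = 102757.

487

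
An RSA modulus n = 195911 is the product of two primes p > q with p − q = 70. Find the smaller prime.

Since p = q + 70, we have 195911 = q(q + 70), so q² + 70q − 195911 = 0.
Discriminant: 70² + 4·195911 = 4900 + 783644 = 788544; √788544 = 888.
q = (−70 + 888)/2 = 409, and p = q + 70 = 479.
Check: 409 · 479 = 195911.

409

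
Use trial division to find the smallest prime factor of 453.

453 is odd.
Digit sum 12, divisible by 3.

3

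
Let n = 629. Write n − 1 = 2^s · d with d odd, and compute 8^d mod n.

230

629 − 1 = 628 = 2^2 · 157, so d = 157.
8^1 ≡ 8 (mod 629)
8^2 ≡ 8^2 = 64 ≡ 64 (mod 629)
8^4 ≡ 64^2 = 4096 ≡ 322 (mod 629)
8^8 ≡ 322^2 = 103684 ≡ 528 (mod 629)
8^16 ≡ 528^2 = 278784 ≡ 137 (mod 629)
8^32 ≡ 137^2 = 18769 ≡ 528 (mod 629)
8^64 ≡ 528^2 = 278784 ≡ 137 (mod 629)
8^128 ≡ 137^2 = 18769 ≡ 528 (mod 629)
157 = 128 + 16 + 8 + 4 + 1 in binary powers of 2.
So 8^157 ≡ 528 · 137 · 528 · 322 · 8 ≡ 230 (mod 629).
Squaring chain: 230 → 64; never reaches −1, so base 8 is a Miller–Rabin witness that 629 is composite.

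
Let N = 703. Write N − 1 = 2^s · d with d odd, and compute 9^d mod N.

703 − 1 = 702 = 2^1 · 351, so d = 351.
9^1 ≡ 9 (mod 703)
9^2 ≡ 9^2 = 81 ≡ 81 (mod 703)
9^4 ≡ 81^2 = 6561 ≡ 234 (mod 703)
9^8 ≡ 234^2 = 54756 ≡ 625 (mod 703)
9^16 ≡ 625^2 = 390625 ≡ 460 (mod 703)
9^32 ≡ 460^2 = 211600 ≡ 700 (mod 703)
9^64 ≡ 700^2 = 490000 ≡ 9 (mod 703)
9^128 ≡ 9^2 = 81 ≡ 81 (mod 703)
9^256 ≡ 81^2 = 6561 ≡ 234 (mod 703)
351 = 256 + 64 + 16 + 8 + 4 + 2 + 1 in binary powers of 2.
So 9^351 ≡ 234 · 9 · 460 · 625 · 234 · 81 · 9 ≡ 1 (mod 703).
Since 9^d ≡ 1 (mod 703), base 9 does not prove 703 composite.

1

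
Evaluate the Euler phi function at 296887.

Factor: 296887 = 31 · 61 · 157.
φ(296887) = (31−1) · (61−1) · (157−1) = 30 · 60 · 156 = 280800.

280800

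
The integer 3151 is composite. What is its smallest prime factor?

3151 is odd.
Digit sum 10, not divisible by 3.
Ends in 1: not divisible by 5.
7: 3151 = 7·450 + 1
11: 3151 = 11·286 + 5
13: 3151 = 13·242 + 5
17: 3151 = 17·185 + 6
19: 3151 = 19·165 + 16
23: 3151 = 23·137

23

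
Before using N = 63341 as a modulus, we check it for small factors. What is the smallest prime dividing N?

63341 is odd.
Digit sum 17, not divisible by 3.
Ends in 1: not divisible by 5.
7: 63341 = 7·9048 + 5
11: 63341 = 11·5758 + 3
13: 63341 = 13·4872 + 5
17: 63341 = 17·3725 + 16
19: 63341 = 19·3333 + 14
23: 63341 = 23·2753 + 22
29: 63341 = 29·2184 + 5
31: 63341 = 31·2043 + 8
37: 63341 = 37·1711 + 34
41: 63341 = 41·1544 + 37
43: 63341 = 43·1473 + 2
47: 63341 = 47·1347 + 32
53: 63341 = 53·1195 + 6
59: 63341 = 59·1073 + 34
61: 63341 = 61·1038 + 23
67: 63341 = 67·945 + 26
71: 63341 = 71·892 + 9
73: 63341 = 73·867 + 50
79: 63341 = 79·801 + 62
83: 63341 = 83·763 + 12
89: 63341 = 89·711 + 62
97: 63341 = 97·653

97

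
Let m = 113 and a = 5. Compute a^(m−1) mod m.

5^1 ≡ 5 (mod 113)
5^2 ≡ 5^2 = 25 ≡ 25 (mod 113)
5^4 ≡ 25^2 = 625 ≡ 60 (mod 113)
5^8 ≡ 60^2 = 3600 ≡ 97 (mod 113)
5^16 ≡ 97^2 = 9409 ≡ 30 (mod 113)
5^32 ≡ 30^2 = 900 ≡ 109 (mod 113)
5^64 ≡ 109^2 = 11881 ≡ 16 (mod 113)
112 = 64 + 32 + 16 in binary powers of 2.
So 5^112 ≡ 16 · 109 · 30 ≡ 1 (mod 113).
Since the result is 1, base 5 gives no evidence that 113 is composite.

1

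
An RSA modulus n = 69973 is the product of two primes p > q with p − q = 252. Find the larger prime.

419

Since p = q + 252, we have 69973 = q(q + 252), so q² + 252q − 69973 = 0.
Discriminant: 252² + 4·69973 = 63504 + 279892 = 343396; √343396 = 586.
q = (−252 + 586)/2 = 167, and p = q + 252 = 419.
Check: 167 · 419 = 69973.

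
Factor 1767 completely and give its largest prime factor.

31

1767 = 3 · 589
589 = 19 · 31
31 is prime.
So 1767 = 3 · 19 · 31; the largest prime factor is 31.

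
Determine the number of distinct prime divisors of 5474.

5474 = 2 · 2737
2737 = 7 · 391
391 = 17 · 23
5474 = 2 · 7 · 17 · 23, which has 4 distinct prime factors.

4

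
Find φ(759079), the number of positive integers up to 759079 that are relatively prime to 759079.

Factor: 759079 = 43 · 127 · 139.
φ(759079) = (43−1) · (127−1) · (139−1) = 42 · 126 · 138 = 730296.

730296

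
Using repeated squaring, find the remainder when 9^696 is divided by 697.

9^1 ≡ 9 (mod 697)
9^2 ≡ 9^2 = 81 ≡ 81 (mod 697)
9^4 ≡ 81^2 = 6561 ≡ 288 (mod 697)
9^8 ≡ 288^2 = 82944 ≡ 1 (mod 697)
9^16 ≡ 1^2 = 1 ≡ 1 (mod 697)
9^32 ≡ 1^2 = 1 ≡ 1 (mod 697)
9^64 ≡ 1^2 = 1 ≡ 1 (mod 697)
9^128 ≡ 1^2 = 1 ≡ 1 (mod 697)
9^256 ≡ 1^2 = 1 ≡ 1 (mod 697)
9^512 ≡ 1^2 = 1 ≡ 1 (mod 697)
696 = 512 + 128 + 32 + 16 + 8 in binary powers of 2.
So 9^696 ≡ 1 · 1 · 1 · 1 · 1 ≡ 1 (mod 697).
Since the result is 1, base 9 gives no evidence that 697 is composite.

1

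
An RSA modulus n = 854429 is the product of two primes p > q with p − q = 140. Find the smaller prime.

857

Since p = q + 140, we have 854429 = q(q + 140), so q² + 140q − 854429 = 0.
Discriminant: 140² + 4·854429 = 19600 + 3417716 = 3437316; √3437316 = 1854.
q = (−140 + 1854)/2 = 857, and p = q + 140 = 997.
Check: 857 · 997 = 854429.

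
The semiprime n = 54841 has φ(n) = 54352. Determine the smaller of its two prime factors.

φ(n) = (p−1)(q−1) = n − (p+q) + 1, so p + q = 54841 − 54352 + 1 = 490.
p and q are the roots of t² − 490t + 54841 = 0.
Discriminant: 490² − 4·54841 = 240100 − 219364 = 20736; √20736 = 144.
q = (490 − 144)/2 = 173, p = (490 + 144)/2 = 317.
Check: 173 · 317 = 54841.

173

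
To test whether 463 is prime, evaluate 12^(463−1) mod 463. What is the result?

12^1 ≡ 12 (mod 463)
12^2 ≡ 12^2 = 144 ≡ 144 (mod 463)
12^4 ≡ 144^2 = 20736 ≡ 364 (mod 463)
12^8 ≡ 364^2 = 132496 ≡ 78 (mod 463)
12^16 ≡ 78^2 = 6084 ≡ 65 (mod 463)
12^32 ≡ 65^2 = 4225 ≡ 58 (mod 463)
12^64 ≡ 58^2 = 3364 ≡ 123 (mod 463)
12^128 ≡ 123^2 = 15129 ≡ 313 (mod 463)
12^256 ≡ 313^2 = 97969 ≡ 276 (mod 463)
462 = 256 + 128 + 64 + 8 + 4 + 2 in binary powers of 2.
So 12^462 ≡ 276 · 313 · 123 · 78 · 364 · 144 ≡ 1 (mod 463).
Since the result is 1, base 12 gives no evidence that 463 is composite.

1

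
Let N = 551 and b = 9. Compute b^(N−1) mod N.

9^1 ≡ 9 (mod 551)
9^2 ≡ 9^2 = 81 ≡ 81 (mod 551)
9^4 ≡ 81^2 = 6561 ≡ 500 (mod 551)
9^8 ≡ 500^2 = 250000 ≡ 397 (mod 551)
9^16 ≡ 397^2 = 157609 ≡ 23 (mod 551)
9^32 ≡ 23^2 = 529 ≡ 529 (mod 551)
9^64 ≡ 529^2 = 279841 ≡ 484 (mod 551)
9^128 ≡ 484^2 = 234256 ≡ 81 (mod 551)
9^256 ≡ 81^2 = 6561 ≡ 500 (mod 551)
9^512 ≡ 500^2 = 250000 ≡ 397 (mod 551)
550 = 512 + 32 + 4 + 2 in binary powers of 2.
So 9^550 ≡ 397 · 529 · 500 · 81 ≡ 123 (mod 551).
Since 123 ≠ 1, base 9 is a Fermat witness: 551 is composite.

123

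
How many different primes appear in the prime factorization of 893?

2

893 = 19 · 47
893 = 19 · 47, which has 2 distinct prime factors.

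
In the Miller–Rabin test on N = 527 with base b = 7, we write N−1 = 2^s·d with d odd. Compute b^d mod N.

527 − 1 = 526 = 2^1 · 263, so d = 263.
7^1 ≡ 7 (mod 527)
7^2 ≡ 7^2 = 49 ≡ 49 (mod 527)
7^4 ≡ 49^2 = 2401 ≡ 293 (mod 527)
7^8 ≡ 293^2 = 85849 ≡ 475 (mod 527)
7^16 ≡ 475^2 = 225625 ≡ 69 (mod 527)
7^32 ≡ 69^2 = 4761 ≡ 18 (mod 527)
7^64 ≡ 18^2 = 324 ≡ 324 (mod 527)
7^128 ≡ 324^2 = 104976 ≡ 103 (mod 527)
7^256 ≡ 103^2 = 10609 ≡ 69 (mod 527)
263 = 256 + 4 + 2 + 1 in binary powers of 2.
So 7^263 ≡ 69 · 293 · 49 · 7 ≡ 165 (mod 527).
Squaring chain: 165; never reaches −1, so base 7 is a Miller–Rabin witness that 527 is composite.

165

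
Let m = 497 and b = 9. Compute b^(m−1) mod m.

9^1 ≡ 9 (mod 497)
9^2 ≡ 9^2 = 81 ≡ 81 (mod 497)
9^4 ≡ 81^2 = 6561 ≡ 100 (mod 497)
9^8 ≡ 100^2 = 10000 ≡ 60 (mod 497)
9^16 ≡ 60^2 = 3600 ≡ 121 (mod 497)
9^32 ≡ 121^2 = 14641 ≡ 228 (mod 497)
9^64 ≡ 228^2 = 51984 ≡ 296 (mod 497)
9^128 ≡ 296^2 = 87616 ≡ 144 (mod 497)
9^256 ≡ 144^2 = 20736 ≡ 359 (mod 497)
496 = 256 + 128 + 64 + 32 + 16 in binary powers of 2.
So 9^496 ≡ 359 · 144 · 296 · 228 · 121 ≡ 219 (mod 497).
Since 219 ≠ 1, base 9 is a Fermat witness: 497 is composite.

219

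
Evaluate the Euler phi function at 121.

110

Factor: 121 = 11^2.
φ(121) = 11^1·(11−1) = 110.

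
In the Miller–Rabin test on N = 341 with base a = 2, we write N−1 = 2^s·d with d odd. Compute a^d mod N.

341 − 1 = 340 = 2^2 · 85, so d = 85.
2^1 ≡ 2 (mod 341)
2^2 ≡ 2^2 = 4 ≡ 4 (mod 341)
2^4 ≡ 4^2 = 16 ≡ 16 (mod 341)
2^8 ≡ 16^2 = 256 ≡ 256 (mod 341)
2^16 ≡ 256^2 = 65536 ≡ 64 (mod 341)
2^32 ≡ 64^2 = 4096 ≡ 4 (mod 341)
2^64 ≡ 4^2 = 16 ≡ 16 (mod 341)
85 = 64 + 16 + 4 + 1 in binary powers of 2.
So 2^85 ≡ 16 · 64 · 16 · 2 ≡ 32 (mod 341).
Squaring chain: 32 → 1; never reaches −1, so base 2 is a Miller–Rabin witness that 341 is composite.

32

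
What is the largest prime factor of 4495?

31

4495 = 5 · 899
899 = 29 · 31
31 is prime.
So 4495 = 5 · 29 · 31; the largest prime factor is 31.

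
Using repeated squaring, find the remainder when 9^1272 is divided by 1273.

9^1 ≡ 9 (mod 1273)
9^2 ≡ 9^2 = 81 ≡ 81 (mod 1273)
9^4 ≡ 81^2 = 6561 ≡ 196 (mod 1273)
9^8 ≡ 196^2 = 38416 ≡ 226 (mod 1273)
9^16 ≡ 226^2 = 51076 ≡ 156 (mod 1273)
9^32 ≡ 156^2 = 24336 ≡ 149 (mod 1273)
9^64 ≡ 149^2 = 22201 ≡ 560 (mod 1273)
9^128 ≡ 560^2 = 313600 ≡ 442 (mod 1273)
9^256 ≡ 442^2 = 195364 ≡ 595 (mod 1273)
9^512 ≡ 595^2 = 354025 ≡ 131 (mod 1273)
9^1024 ≡ 131^2 = 17161 ≡ 612 (mod 1273)
1272 = 1024 + 128 + 64 + 32 + 16 + 8 in binary powers of 2.
So 9^1272 ≡ 612 · 442 · 560 · 149 · 156 · 226 ≡ 710 (mod 1273).
Since 710 ≠ 1, base 9 is a Fermat witness: 1273 is composite.

710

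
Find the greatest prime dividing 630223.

53

630223 = 11 · 57293
57293 = 23 · 2491
2491 = 47 · 53
53 is prime.
So 630223 = 11 · 23 · 47 · 53; the largest prime factor is 53.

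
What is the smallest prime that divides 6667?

59

6667 is odd.
Digit sum 25, not divisible by 3.
Ends in 7: not divisible by 5.
7: 6667 = 7·952 + 3
11: 6667 = 11·606 + 1
13: 6667 = 13·512 + 11
17: 6667 = 17·392 + 3
19: 6667 = 19·350 + 17
23: 6667 = 23·289 + 20
29: 6667 = 29·229 + 26
31: 6667 = 31·215 + 2
37: 6667 = 37·180 + 7
41: 6667 = 41·162 + 25
43: 6667 = 43·155 + 2
47: 6667 = 47·141 + 40
53: 6667 = 53·125 + 42
59: 6667 = 59·113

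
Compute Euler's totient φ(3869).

3744

Factor: 3869 = 53 · 73.
φ(3869) = (53−1) · (73−1) = 52 · 72 = 3744.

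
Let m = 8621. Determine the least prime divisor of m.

37

8621 is odd.
Digit sum 17, not divisible by 3.
Ends in 1: not divisible by 5.
7: 8621 = 7·1231 + 4
11: 8621 = 11·783 + 8
13: 8621 = 13·663 + 2
17: 8621 = 17·507 + 2
19: 8621 = 19·453 + 14
23: 8621 = 23·374 + 19
29: 8621 = 29·297 + 8
31: 8621 = 31·278 + 3
37: 8621 = 37·233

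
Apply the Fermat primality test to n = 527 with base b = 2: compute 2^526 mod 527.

2^1 ≡ 2 (mod 527)
2^2 ≡ 2^2 = 4 ≡ 4 (mod 527)
2^4 ≡ 4^2 = 16 ≡ 16 (mod 527)
2^8 ≡ 16^2 = 256 ≡ 256 (mod 527)
2^16 ≡ 256^2 = 65536 ≡ 188 (mod 527)
2^32 ≡ 188^2 = 35344 ≡ 35 (mod 527)
2^64 ≡ 35^2 = 1225 ≡ 171 (mod 527)
2^128 ≡ 171^2 = 29241 ≡ 256 (mod 527)
2^256 ≡ 256^2 = 65536 ≡ 188 (mod 527)
2^512 ≡ 188^2 = 35344 ≡ 35 (mod 527)
526 = 512 + 8 + 4 + 2 in binary powers of 2.
So 2^526 ≡ 35 · 256 · 16 · 4 ≡ 64 (mod 527).
Since 64 ≠ 1, base 2 is a Fermat witness: 527 is composite.

64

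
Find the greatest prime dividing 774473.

774473 = 7 · 110639
110639 = 31 · 3569
3569 = 43 · 83
83 is prime.
So 774473 = 7 · 31 · 43 · 83; the largest prime factor is 83.

83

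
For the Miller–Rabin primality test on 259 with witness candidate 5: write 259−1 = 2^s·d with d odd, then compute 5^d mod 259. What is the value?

259 − 1 = 258 = 2^1 · 129, so d = 129.
5^1 ≡ 5 (mod 259)
5^2 ≡ 5^2 = 25 ≡ 25 (mod 259)
5^4 ≡ 25^2 = 625 ≡ 107 (mod 259)
5^8 ≡ 107^2 = 11449 ≡ 53 (mod 259)
5^16 ≡ 53^2 = 2809 ≡ 219 (mod 259)
5^32 ≡ 219^2 = 47961 ≡ 46 (mod 259)
5^64 ≡ 46^2 = 2116 ≡ 44 (mod 259)
5^128 ≡ 44^2 = 1936 ≡ 123 (mod 259)
129 = 128 + 1 in binary powers of 2.
So 5^129 ≡ 123 · 5 ≡ 97 (mod 259).
Squaring chain: 97; never reaches −1, so base 5 is a Miller–Rabin witness that 259 is composite.

97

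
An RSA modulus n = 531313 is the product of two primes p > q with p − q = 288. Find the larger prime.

887

Since p = q + 288, we have 531313 = q(q + 288), so q² + 288q − 531313 = 0.
Discriminant: 288² + 4·531313 = 82944 + 2125252 = 2208196; √2208196 = 1486.
q = (−288 + 1486)/2 = 599, and p = q + 288 = 887.
Check: 599 · 887 = 531313.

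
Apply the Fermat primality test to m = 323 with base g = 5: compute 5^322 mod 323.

263

5^1 ≡ 5 (mod 323)
5^2 ≡ 5^2 = 25 ≡ 25 (mod 323)
5^4 ≡ 25^2 = 625 ≡ 302 (mod 323)
5^8 ≡ 302^2 = 91204 ≡ 118 (mod 323)
5^16 ≡ 118^2 = 13924 ≡ 35 (mod 323)
5^32 ≡ 35^2 = 1225 ≡ 256 (mod 323)
5^64 ≡ 256^2 = 65536 ≡ 290 (mod 323)
5^128 ≡ 290^2 = 84100 ≡ 120 (mod 323)
5^256 ≡ 120^2 = 14400 ≡ 188 (mod 323)
322 = 256 + 64 + 2 in binary powers of 2.
So 5^322 ≡ 188 · 290 · 25 ≡ 263 (mod 323).
Since 263 ≠ 1, base 5 is a Fermat witness: 323 is composite.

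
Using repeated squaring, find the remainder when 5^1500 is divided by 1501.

5^1 ≡ 5 (mod 1501)
5^2 ≡ 5^2 = 25 ≡ 25 (mod 1501)
5^4 ≡ 25^2 = 625 ≡ 625 (mod 1501)
5^8 ≡ 625^2 = 390625 ≡ 365 (mod 1501)
5^16 ≡ 365^2 = 133225 ≡ 1137 (mod 1501)
5^32 ≡ 1137^2 = 1292769 ≡ 408 (mod 1501)
5^64 ≡ 408^2 = 166464 ≡ 1354 (mod 1501)
5^128 ≡ 1354^2 = 1833316 ≡ 595 (mod 1501)
5^256 ≡ 595^2 = 354025 ≡ 1290 (mod 1501)
5^512 ≡ 1290^2 = 1664100 ≡ 992 (mod 1501)
5^1024 ≡ 992^2 = 984064 ≡ 909 (mod 1501)
1500 = 1024 + 256 + 128 + 64 + 16 + 8 + 4 in binary powers of 2.
So 5^1500 ≡ 909 · 1290 · 595 · 1354 · 1137 · 365 · 625 ≡ 64 (mod 1501).
Since 64 ≠ 1, base 5 is a Fermat witness: 1501 is composite.

64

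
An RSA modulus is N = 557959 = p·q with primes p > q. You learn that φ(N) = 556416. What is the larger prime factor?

967

φ(n) = (p−1)(q−1) = n − (p+q) + 1, so p + q = 557959 − 556416 + 1 = 1544.
p and q are the roots of t² − 1544t + 557959 = 0.
Discriminant: 1544² − 4·557959 = 2383936 − 2231836 = 152100; √152100 = 390.
q = (1544 − 390)/2 = 577, p = (1544 + 390)/2 = 967.
Check: 577 · 967 = 557959.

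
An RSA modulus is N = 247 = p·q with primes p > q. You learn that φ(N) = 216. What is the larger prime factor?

φ(n) = (p−1)(q−1) = n − (p+q) + 1, so p + q = 247 − 216 + 1 = 32.
p and q are the roots of t² − 32t + 247 = 0.
Discriminant: 32² − 4·247 = 1024 − 988 = 36; √36 = 6.
q = (32 − 6)/2 = 13, p = (32 + 6)/2 = 19.
Check: 13 · 19 = 247.

19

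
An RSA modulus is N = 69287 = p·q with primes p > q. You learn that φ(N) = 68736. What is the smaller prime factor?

193

φ(n) = (p−1)(q−1) = n − (p+q) + 1, so p + q = 69287 − 68736 + 1 = 552.
p and q are the roots of t² − 552t + 69287 = 0.
Discriminant: 552² − 4·69287 = 304704 − 277148 = 27556; √27556 = 166.
q = (552 − 166)/2 = 193, p = (552 + 166)/2 = 359.
Check: 193 · 359 = 69287.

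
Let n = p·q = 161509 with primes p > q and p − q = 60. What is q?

373

Since p = q + 60, we have 161509 = q(q + 60), so q² + 60q − 161509 = 0.
Discriminant: 60² + 4·161509 = 3600 + 646036 = 649636; √649636 = 806.
q = (−60 + 806)/2 = 373, and p = q + 60 = 433.
Check: 373 · 433 = 161509.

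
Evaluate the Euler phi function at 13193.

12948

Factor: 13193 = 79 · 167.
φ(13193) = (79−1) · (167−1) = 78 · 166 = 12948.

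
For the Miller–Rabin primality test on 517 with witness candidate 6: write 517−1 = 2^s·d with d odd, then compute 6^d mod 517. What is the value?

517 − 1 = 516 = 2^2 · 129, so d = 129.
6^1 ≡ 6 (mod 517)
6^2 ≡ 6^2 = 36 ≡ 36 (mod 517)
6^4 ≡ 36^2 = 1296 ≡ 262 (mod 517)
6^8 ≡ 262^2 = 68644 ≡ 400 (mod 517)
6^16 ≡ 400^2 = 160000 ≡ 247 (mod 517)
6^32 ≡ 247^2 = 61009 ≡ 3 (mod 517)
6^64 ≡ 3^2 = 9 ≡ 9 (mod 517)
6^128 ≡ 9^2 = 81 ≡ 81 (mod 517)
129 = 128 + 1 in binary powers of 2.
So 6^129 ≡ 81 · 6 ≡ 486 (mod 517).
Squaring chain: 486 → 444; never reaches −1, so base 6 is a Miller–Rabin witness that 517 is composite.

486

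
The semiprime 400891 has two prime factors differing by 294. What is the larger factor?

797

Since p = q + 294, we have 400891 = q(q + 294), so q² + 294q − 400891 = 0.
Discriminant: 294² + 4·400891 = 86436 + 1603564 = 1690000; √1690000 = 1300.
q = (−294 + 1300)/2 = 503, and p = q + 294 = 797.
Check: 503 · 797 = 400891.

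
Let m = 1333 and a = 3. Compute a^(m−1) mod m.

1000

3^1 ≡ 3 (mod 1333)
3^2 ≡ 3^2 = 9 ≡ 9 (mod 1333)
3^4 ≡ 9^2 = 81 ≡ 81 (mod 1333)
3^8 ≡ 81^2 = 6561 ≡ 1229 (mod 1333)
3^16 ≡ 1229^2 = 1510441 ≡ 152 (mod 1333)
3^32 ≡ 152^2 = 23104 ≡ 443 (mod 1333)
3^64 ≡ 443^2 = 196249 ≡ 298 (mod 1333)
3^128 ≡ 298^2 = 88804 ≡ 826 (mod 1333)
3^256 ≡ 826^2 = 682276 ≡ 1113 (mod 1333)
3^512 ≡ 1113^2 = 1238769 ≡ 412 (mod 1333)
3^1024 ≡ 412^2 = 169744 ≡ 453 (mod 1333)
1332 = 1024 + 256 + 32 + 16 + 4 in binary powers of 2.
So 3^1332 ≡ 453 · 1113 · 443 · 152 · 81 ≡ 1000 (mod 1333).
Since 1000 ≠ 1, base 3 is a Fermat witness: 1333 is composite.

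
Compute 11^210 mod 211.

11^1 ≡ 11 (mod 211)
11^2 ≡ 11^2 = 121 ≡ 121 (mod 211)
11^4 ≡ 121^2 = 14641 ≡ 82 (mod 211)
11^8 ≡ 82^2 = 6724 ≡ 183 (mod 211)
11^16 ≡ 183^2 = 33489 ≡ 151 (mod 211)
11^32 ≡ 151^2 = 22801 ≡ 13 (mod 211)
11^64 ≡ 13^2 = 169 ≡ 169 (mod 211)
11^128 ≡ 169^2 = 28561 ≡ 76 (mod 211)
210 = 128 + 64 + 16 + 2 in binary powers of 2.
So 11^210 ≡ 76 · 169 · 151 · 121 ≡ 1 (mod 211).
Since the result is 1, base 11 gives no evidence that 211 is composite.

1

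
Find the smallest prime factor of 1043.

1043 is odd.
Digit sum 8, not divisible by 3.
Ends in 3: not divisible by 5.
7: 1043 = 7·149

7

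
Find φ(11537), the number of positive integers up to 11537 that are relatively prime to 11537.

Factor: 11537 = 83 · 139.
φ(11537) = (83−1) · (139−1) = 82 · 138 = 11316.

11316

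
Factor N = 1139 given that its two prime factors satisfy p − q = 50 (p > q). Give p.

Since p = q + 50, we have 1139 = q(q + 50), so q² + 50q − 1139 = 0.
Discriminant: 50² + 4·1139 = 2500 + 4556 = 7056; √7056 = 84.
q = (−50 + 84)/2 = 17, and p = q + 50 = 67.
Check: 17 · 67 = 1139.

67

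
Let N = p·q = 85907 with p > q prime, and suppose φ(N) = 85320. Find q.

φ(n) = (p−1)(q−1) = n − (p+q) + 1, so p + q = 85907 − 85320 + 1 = 588.
p and q are the roots of t² − 588t + 85907 = 0.
Discriminant: 588² − 4·85907 = 345744 − 343628 = 2116; √2116 = 46.
q = (588 − 46)/2 = 271, p = (588 + 46)/2 = 317.
Check: 271 · 317 = 85907.

271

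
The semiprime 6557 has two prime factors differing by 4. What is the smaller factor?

Since p = q + 4, we have 6557 = q(q + 4), so q² + 4q − 6557 = 0.
Discriminant: 4² + 4·6557 = 16 + 26228 = 26244; √26244 = 162.
q = (−4 + 162)/2 = 79, and p = q + 4 = 83.
Check: 79 · 83 = 6557.

79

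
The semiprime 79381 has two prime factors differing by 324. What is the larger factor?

Since p = q + 324, we have 79381 = q(q + 324), so q² + 324q − 79381 = 0.
Discriminant: 324² + 4·79381 = 104976 + 317524 = 422500; √422500 = 650.
q = (−324 + 650)/2 = 163, and p = q + 324 = 487.
Check: 163 · 487 = 79381.

487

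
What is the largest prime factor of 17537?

17537 = 13 · 1349
1349 = 19 · 71
71 is prime.
So 17537 = 13 · 19 · 71; the largest prime factor is 71.

71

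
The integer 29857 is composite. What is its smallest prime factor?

29857 is odd.
Digit sum 31, not divisible by 3.
Ends in 7: not divisible by 5.
7: 29857 = 7·4265 + 2
11: 29857 = 11·2714 + 3
13: 29857 = 13·2296 + 9
17: 29857 = 17·1756 + 5
19: 29857 = 19·1571 + 8
23: 29857 = 23·1298 + 3
29: 29857 = 29·1029 + 16
31: 29857 = 31·963 + 4
37: 29857 = 37·806 + 35
41: 29857 = 41·728 + 9
43: 29857 = 43·694 + 15
47: 29857 = 47·635 + 12
53: 29857 = 53·563 + 18
59: 29857 = 59·506 + 3
61: 29857 = 61·489 + 28
67: 29857 = 67·445 + 42
71: 29857 = 71·420 + 37
73: 29857 = 73·409

73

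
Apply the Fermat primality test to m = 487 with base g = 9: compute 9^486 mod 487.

9^1 ≡ 9 (mod 487)
9^2 ≡ 9^2 = 81 ≡ 81 (mod 487)
9^4 ≡ 81^2 = 6561 ≡ 230 (mod 487)
9^8 ≡ 230^2 = 52900 ≡ 304 (mod 487)
9^16 ≡ 304^2 = 92416 ≡ 373 (mod 487)
9^32 ≡ 373^2 = 139129 ≡ 334 (mod 487)
9^64 ≡ 334^2 = 111556 ≡ 33 (mod 487)
9^128 ≡ 33^2 = 1089 ≡ 115 (mod 487)
9^256 ≡ 115^2 = 13225 ≡ 76 (mod 487)
486 = 256 + 128 + 64 + 32 + 4 + 2 in binary powers of 2.
So 9^486 ≡ 76 · 115 · 33 · 334 · 230 · 81 ≡ 1 (mod 487).
Since the result is 1, base 9 gives no evidence that 487 is composite.

1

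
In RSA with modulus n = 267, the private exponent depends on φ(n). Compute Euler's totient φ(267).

Factor: 267 = 3 · 89.
φ(267) = (3−1) · (89−1) = 2 · 88 = 176.

176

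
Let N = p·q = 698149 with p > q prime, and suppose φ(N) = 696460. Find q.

719

φ(n) = (p−1)(q−1) = n − (p+q) + 1, so p + q = 698149 − 696460 + 1 = 1690.
p and q are the roots of t² − 1690t + 698149 = 0.
Discriminant: 1690² − 4·698149 = 2856100 − 2792596 = 63504; √63504 = 252.
q = (1690 − 252)/2 = 719, p = (1690 + 252)/2 = 971.
Check: 719 · 971 = 698149.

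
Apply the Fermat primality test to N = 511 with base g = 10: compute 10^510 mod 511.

10^1 ≡ 10 (mod 511)
10^2 ≡ 10^2 = 100 ≡ 100 (mod 511)
10^4 ≡ 100^2 = 10000 ≡ 291 (mod 511)
10^8 ≡ 291^2 = 84681 ≡ 366 (mod 511)
10^16 ≡ 366^2 = 133956 ≡ 74 (mod 511)
10^32 ≡ 74^2 = 5476 ≡ 366 (mod 511)
10^64 ≡ 366^2 = 133956 ≡ 74 (mod 511)
10^128 ≡ 74^2 = 5476 ≡ 366 (mod 511)
10^256 ≡ 366^2 = 133956 ≡ 74 (mod 511)
510 = 256 + 128 + 64 + 32 + 16 + 8 + 4 + 2 in binary powers of 2.
So 10^510 ≡ 74 · 366 · 74 · 366 · 74 · 366 · 291 · 100 ≡ 484 (mod 511).
Since 484 ≠ 1, base 10 is a Fermat witness: 511 is composite.

484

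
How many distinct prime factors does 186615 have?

186615 = 3^2 · 20735
20735 = 5 · 4147
4147 = 11 · 377
377 = 13 · 29
186615 = 3^2 · 5 · 11 · 13 · 29, which has 5 distinct prime factors.

5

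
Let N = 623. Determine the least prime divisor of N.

623 is odd.
Digit sum 11, not divisible by 3.
Ends in 3: not divisible by 5.
7: 623 = 7·89

7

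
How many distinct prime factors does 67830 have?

6

67830 = 2 · 33915
33915 = 3 · 11305
11305 = 5 · 2261
2261 = 7 · 323
323 = 17 · 19
67830 = 2 · 3 · 5 · 7 · 17 · 19, which has 6 distinct prime factors.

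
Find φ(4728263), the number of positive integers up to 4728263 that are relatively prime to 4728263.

Factor: 4728263 = 151 · 173 · 181.
φ(4728263) = (151−1) · (173−1) · (181−1) = 150 · 172 · 180 = 4644000.

4644000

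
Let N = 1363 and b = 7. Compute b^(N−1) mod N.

7^1 ≡ 7 (mod 1363)
7^2 ≡ 7^2 = 49 ≡ 49 (mod 1363)
7^4 ≡ 49^2 = 2401 ≡ 1038 (mod 1363)
7^8 ≡ 1038^2 = 1077444 ≡ 674 (mod 1363)
7^16 ≡ 674^2 = 454276 ≡ 397 (mod 1363)
7^32 ≡ 397^2 = 157609 ≡ 864 (mod 1363)
7^64 ≡ 864^2 = 746496 ≡ 935 (mod 1363)
7^128 ≡ 935^2 = 874225 ≡ 542 (mod 1363)
7^256 ≡ 542^2 = 293764 ≡ 719 (mod 1363)
7^512 ≡ 719^2 = 516961 ≡ 384 (mod 1363)
7^1024 ≡ 384^2 = 147456 ≡ 252 (mod 1363)
1362 = 1024 + 256 + 64 + 16 + 2 in binary powers of 2.
So 7^1362 ≡ 252 · 719 · 935 · 397 · 49 ≡ 545 (mod 1363).
Since 545 ≠ 1, base 7 is a Fermat witness: 1363 is composite.

545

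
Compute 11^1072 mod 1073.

11^1 ≡ 11 (mod 1073)
11^2 ≡ 11^2 = 121 ≡ 121 (mod 1073)
11^4 ≡ 121^2 = 14641 ≡ 692 (mod 1073)
11^8 ≡ 692^2 = 478864 ≡ 306 (mod 1073)
11^16 ≡ 306^2 = 93636 ≡ 285 (mod 1073)
11^32 ≡ 285^2 = 81225 ≡ 750 (mod 1073)
11^64 ≡ 750^2 = 562500 ≡ 248 (mod 1073)
11^128 ≡ 248^2 = 61504 ≡ 343 (mod 1073)
11^256 ≡ 343^2 = 117649 ≡ 692 (mod 1073)
11^512 ≡ 692^2 = 478864 ≡ 306 (mod 1073)
11^1024 ≡ 306^2 = 93636 ≡ 285 (mod 1073)
1072 = 1024 + 32 + 16 in binary powers of 2.
So 11^1072 ≡ 285 · 750 · 285 ≡ 248 (mod 1073).
Since 248 ≠ 1, base 11 is a Fermat witness: 1073 is composite.

248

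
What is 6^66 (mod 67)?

1

6^1 ≡ 6 (mod 67)
6^2 ≡ 6^2 = 36 ≡ 36 (mod 67)
6^4 ≡ 36^2 = 1296 ≡ 23 (mod 67)
6^8 ≡ 23^2 = 529 ≡ 60 (mod 67)
6^16 ≡ 60^2 = 3600 ≡ 49 (mod 67)
6^32 ≡ 49^2 = 2401 ≡ 56 (mod 67)
6^64 ≡ 56^2 = 3136 ≡ 54 (mod 67)
66 = 64 + 2 in binary powers of 2.
So 6^66 ≡ 54 · 36 ≡ 1 (mod 67).
Since the result is 1, base 6 gives no evidence that 67 is composite.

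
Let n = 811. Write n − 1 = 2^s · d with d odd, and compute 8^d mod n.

810

811 − 1 = 810 = 2^1 · 405, so d = 405.
8^1 ≡ 8 (mod 811)
8^2 ≡ 8^2 = 64 ≡ 64 (mod 811)
8^4 ≡ 64^2 = 4096 ≡ 41 (mod 811)
8^8 ≡ 41^2 = 1681 ≡ 59 (mod 811)
8^16 ≡ 59^2 = 3481 ≡ 237 (mod 811)
8^32 ≡ 237^2 = 56169 ≡ 210 (mod 811)
8^64 ≡ 210^2 = 44100 ≡ 306 (mod 811)
8^128 ≡ 306^2 = 93636 ≡ 371 (mod 811)
8^256 ≡ 371^2 = 137641 ≡ 582 (mod 811)
405 = 256 + 128 + 16 + 4 + 1 in binary powers of 2.
So 8^405 ≡ 582 · 371 · 237 · 41 · 8 ≡ 810 (mod 811).
Since 8^d ≡ 810 (mod 811), base 8 does not prove 811 composite.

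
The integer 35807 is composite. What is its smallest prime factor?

35807 is odd.
Digit sum 23, not divisible by 3.
Ends in 7: not divisible by 5.
7: 35807 = 7·5115 + 2
11: 35807 = 11·3255 + 2
13: 35807 = 13·2754 + 5
17: 35807 = 17·2106 + 5
19: 35807 = 19·1884 + 11
23: 35807 = 23·1556 + 19
29: 35807 = 29·1234 + 21
31: 35807 = 31·1155 + 2
37: 35807 = 37·967 + 28
41: 35807 = 41·873 + 14
43: 35807 = 43·832 + 31
47: 35807 = 47·761 + 40
53: 35807 = 53·675 + 32
59: 35807 = 59·606 + 53
61: 35807 = 61·587

61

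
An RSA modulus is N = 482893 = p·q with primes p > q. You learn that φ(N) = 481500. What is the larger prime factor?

φ(n) = (p−1)(q−1) = n − (p+q) + 1, so p + q = 482893 − 481500 + 1 = 1394.
p and q are the roots of t² − 1394t + 482893 = 0.
Discriminant: 1394² − 4·482893 = 1943236 − 1931572 = 11664; √11664 = 108.
q = (1394 − 108)/2 = 643, p = (1394 + 108)/2 = 751.
Check: 643 · 751 = 482893.

751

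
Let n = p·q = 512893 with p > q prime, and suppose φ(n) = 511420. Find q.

563

φ(n) = (p−1)(q−1) = n − (p+q) + 1, so p + q = 512893 − 511420 + 1 = 1474.
p and q are the roots of t² − 1474t + 512893 = 0.
Discriminant: 1474² − 4·512893 = 2172676 − 2051572 = 121104; √121104 = 348.
q = (1474 − 348)/2 = 563, p = (1474 + 348)/2 = 911.
Check: 563 · 911 = 512893.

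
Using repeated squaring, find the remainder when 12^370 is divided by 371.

12^1 ≡ 12 (mod 371)
12^2 ≡ 12^2 = 144 ≡ 144 (mod 371)
12^4 ≡ 144^2 = 20736 ≡ 331 (mod 371)
12^8 ≡ 331^2 = 109561 ≡ 116 (mod 371)
12^16 ≡ 116^2 = 13456 ≡ 100 (mod 371)
12^32 ≡ 100^2 = 10000 ≡ 354 (mod 371)
12^64 ≡ 354^2 = 125316 ≡ 289 (mod 371)
12^128 ≡ 289^2 = 83521 ≡ 46 (mod 371)
12^256 ≡ 46^2 = 2116 ≡ 261 (mod 371)
370 = 256 + 64 + 32 + 16 + 2 in binary powers of 2.
So 12^370 ≡ 261 · 289 · 354 · 100 · 144 ≡ 282 (mod 371).
Since 282 ≠ 1, base 12 is a Fermat witness: 371 is composite.

282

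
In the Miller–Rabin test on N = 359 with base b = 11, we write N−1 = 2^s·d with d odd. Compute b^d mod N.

359 − 1 = 358 = 2^1 · 179, so d = 179.
11^1 ≡ 11 (mod 359)
11^2 ≡ 11^2 = 121 ≡ 121 (mod 359)
11^4 ≡ 121^2 = 14641 ≡ 281 (mod 359)
11^8 ≡ 281^2 = 78961 ≡ 340 (mod 359)
11^16 ≡ 340^2 = 115600 ≡ 2 (mod 359)
11^32 ≡ 2^2 = 4 ≡ 4 (mod 359)
11^64 ≡ 4^2 = 16 ≡ 16 (mod 359)
11^128 ≡ 16^2 = 256 ≡ 256 (mod 359)
179 = 128 + 32 + 16 + 2 + 1 in binary powers of 2.
So 11^179 ≡ 256 · 4 · 2 · 121 · 11 ≡ 1 (mod 359).
Since 11^d ≡ 1 (mod 359), base 11 does not prove 359 composite.

1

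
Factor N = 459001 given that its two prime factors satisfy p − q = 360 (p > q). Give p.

881

Since p = q + 360, we have 459001 = q(q + 360), so q² + 360q − 459001 = 0.
Discriminant: 360² + 4·459001 = 129600 + 1836004 = 1965604; √1965604 = 1402.
q = (−360 + 1402)/2 = 521, and p = q + 360 = 881.
Check: 521 · 881 = 459001.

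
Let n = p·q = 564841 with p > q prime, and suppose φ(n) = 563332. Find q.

φ(n) = (p−1)(q−1) = n − (p+q) + 1, so p + q = 564841 − 563332 + 1 = 1510.
p and q are the roots of t² − 1510t + 564841 = 0.
Discriminant: 1510² − 4·564841 = 2280100 − 2259364 = 20736; √20736 = 144.
q = (1510 − 144)/2 = 683, p = (1510 + 144)/2 = 827.
Check: 683 · 827 = 564841.

683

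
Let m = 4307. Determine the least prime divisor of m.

59

4307 is odd.
Digit sum 14, not divisible by 3.
Ends in 7: not divisible by 5.
7: 4307 = 7·615 + 2
11: 4307 = 11·391 + 6
13: 4307 = 13·331 + 4
17: 4307 = 17·253 + 6
19: 4307 = 19·226 + 13
23: 4307 = 23·187 + 6
29: 4307 = 29·148 + 15
31: 4307 = 31·138 + 29
37: 4307 = 37·116 + 15
41: 4307 = 41·105 + 2
43: 4307 = 43·100 + 7
47: 4307 = 47·91 + 30
53: 4307 = 53·81 + 14
59: 4307 = 59·73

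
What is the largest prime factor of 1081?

1081 = 23 · 47
47 is prime.
So 1081 = 23 · 47; the largest prime factor is 47.

47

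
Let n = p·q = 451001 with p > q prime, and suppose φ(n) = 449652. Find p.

φ(n) = (p−1)(q−1) = n − (p+q) + 1, so p + q = 451001 − 449652 + 1 = 1350.
p and q are the roots of t² − 1350t + 451001 = 0.
Discriminant: 1350² − 4·451001 = 1822500 − 1804004 = 18496; √18496 = 136.
q = (1350 − 136)/2 = 607, p = (1350 + 136)/2 = 743.
Check: 607 · 743 = 451001.

743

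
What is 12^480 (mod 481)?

12^1 ≡ 12 (mod 481)
12^2 ≡ 12^2 = 144 ≡ 144 (mod 481)
12^4 ≡ 144^2 = 20736 ≡ 53 (mod 481)
12^8 ≡ 53^2 = 2809 ≡ 404 (mod 481)
12^16 ≡ 404^2 = 163216 ≡ 157 (mod 481)
12^32 ≡ 157^2 = 24649 ≡ 118 (mod 481)
12^64 ≡ 118^2 = 13924 ≡ 456 (mod 481)
12^128 ≡ 456^2 = 207936 ≡ 144 (mod 481)
12^256 ≡ 144^2 = 20736 ≡ 53 (mod 481)
480 = 256 + 128 + 64 + 32 in binary powers of 2.
So 12^480 ≡ 53 · 144 · 456 · 118 ≡ 248 (mod 481).
Since 248 ≠ 1, base 12 is a Fermat witness: 481 is composite.

248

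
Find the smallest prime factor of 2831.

19

2831 is odd.
Digit sum 14, not divisible by 3.
Ends in 1: not divisible by 5.
7: 2831 = 7·404 + 3
11: 2831 = 11·257 + 4
13: 2831 = 13·217 + 10
17: 2831 = 17·166 + 9
19: 2831 = 19·149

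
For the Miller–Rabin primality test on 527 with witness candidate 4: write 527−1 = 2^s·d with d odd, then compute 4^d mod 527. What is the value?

64

527 − 1 = 526 = 2^1 · 263, so d = 263.
4^1 ≡ 4 (mod 527)
4^2 ≡ 4^2 = 16 ≡ 16 (mod 527)
4^4 ≡ 16^2 = 256 ≡ 256 (mod 527)
4^8 ≡ 256^2 = 65536 ≡ 188 (mod 527)
4^16 ≡ 188^2 = 35344 ≡ 35 (mod 527)
4^32 ≡ 35^2 = 1225 ≡ 171 (mod 527)
4^64 ≡ 171^2 = 29241 ≡ 256 (mod 527)
4^128 ≡ 256^2 = 65536 ≡ 188 (mod 527)
4^256 ≡ 188^2 = 35344 ≡ 35 (mod 527)
263 = 256 + 4 + 2 + 1 in binary powers of 2.
So 4^263 ≡ 35 · 256 · 16 · 4 ≡ 64 (mod 527).
Squaring chain: 64; never reaches −1, so base 4 is a Miller–Rabin witness that 527 is composite.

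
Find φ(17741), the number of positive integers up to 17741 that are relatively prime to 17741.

Factor: 17741 = 113 · 157.
φ(17741) = (113−1) · (157−1) = 112 · 156 = 17472.

17472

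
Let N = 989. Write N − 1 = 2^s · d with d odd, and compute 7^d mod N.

523

989 − 1 = 988 = 2^2 · 247, so d = 247.
7^1 ≡ 7 (mod 989)
7^2 ≡ 7^2 = 49 ≡ 49 (mod 989)
7^4 ≡ 49^2 = 2401 ≡ 423 (mod 989)
7^8 ≡ 423^2 = 178929 ≡ 909 (mod 989)
7^16 ≡ 909^2 = 826281 ≡ 466 (mod 989)
7^32 ≡ 466^2 = 217156 ≡ 565 (mod 989)
7^64 ≡ 565^2 = 319225 ≡ 767 (mod 989)
7^128 ≡ 767^2 = 588289 ≡ 823 (mod 989)
247 = 128 + 64 + 32 + 16 + 4 + 2 + 1 in binary powers of 2.
So 7^247 ≡ 823 · 767 · 565 · 466 · 423 · 49 · 7 ≡ 523 (mod 989).
Squaring chain: 523 → 565; never reaches −1, so base 7 is a Miller–Rabin witness that 989 is composite.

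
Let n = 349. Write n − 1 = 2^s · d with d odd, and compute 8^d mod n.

349 − 1 = 348 = 2^2 · 87, so d = 87.
8^1 ≡ 8 (mod 349)
8^2 ≡ 8^2 = 64 ≡ 64 (mod 349)
8^4 ≡ 64^2 = 4096 ≡ 257 (mod 349)
8^8 ≡ 257^2 = 66049 ≡ 88 (mod 349)
8^16 ≡ 88^2 = 7744 ≡ 66 (mod 349)
8^32 ≡ 66^2 = 4356 ≡ 168 (mod 349)
8^64 ≡ 168^2 = 28224 ≡ 304 (mod 349)
87 = 64 + 16 + 4 + 2 + 1 in binary powers of 2.
So 8^87 ≡ 304 · 66 · 257 · 64 · 8 ≡ 136 (mod 349).
Squaring chain: 136 → 348; reaches −1, so base 8 does not prove 349 composite.

136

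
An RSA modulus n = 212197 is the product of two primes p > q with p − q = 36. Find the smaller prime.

Since p = q + 36, we have 212197 = q(q + 36), so q² + 36q − 212197 = 0.
Discriminant: 36² + 4·212197 = 1296 + 848788 = 850084; √850084 = 922.
q = (−36 + 922)/2 = 443, and p = q + 36 = 479.
Check: 443 · 479 = 212197.

443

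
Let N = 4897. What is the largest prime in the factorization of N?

4897 = 59 · 83
83 is prime.
So 4897 = 59 · 83; the largest prime factor is 83.

83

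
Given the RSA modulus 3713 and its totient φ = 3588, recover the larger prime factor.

φ(n) = (p−1)(q−1) = n − (p+q) + 1, so p + q = 3713 − 3588 + 1 = 126.
p and q are the roots of t² − 126t + 3713 = 0.
Discriminant: 126² − 4·3713 = 15876 − 14852 = 1024; √1024 = 32.
q = (126 − 32)/2 = 47, p = (126 + 32)/2 = 79.
Check: 47 · 79 = 3713.

79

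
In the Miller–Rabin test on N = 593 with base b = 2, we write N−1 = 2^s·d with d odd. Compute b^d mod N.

593 − 1 = 592 = 2^4 · 37, so d = 37.
2^1 ≡ 2 (mod 593)
2^2 ≡ 2^2 = 4 ≡ 4 (mod 593)
2^4 ≡ 4^2 = 16 ≡ 16 (mod 593)
2^8 ≡ 16^2 = 256 ≡ 256 (mod 593)
2^16 ≡ 256^2 = 65536 ≡ 306 (mod 593)
2^32 ≡ 306^2 = 93636 ≡ 535 (mod 593)
37 = 32 + 4 + 1 in binary powers of 2.
So 2^37 ≡ 535 · 16 · 2 ≡ 516 (mod 593).
Squaring chain: 516 → 592 → 1 → 1; reaches −1, so base 2 does not prove 593 composite.

516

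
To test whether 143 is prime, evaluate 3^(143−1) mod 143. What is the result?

3^1 ≡ 3 (mod 143)
3^2 ≡ 3^2 = 9 ≡ 9 (mod 143)
3^4 ≡ 9^2 = 81 ≡ 81 (mod 143)
3^8 ≡ 81^2 = 6561 ≡ 126 (mod 143)
3^16 ≡ 126^2 = 15876 ≡ 3 (mod 143)
3^32 ≡ 3^2 = 9 ≡ 9 (mod 143)
3^64 ≡ 9^2 = 81 ≡ 81 (mod 143)
3^128 ≡ 81^2 = 6561 ≡ 126 (mod 143)
142 = 128 + 8 + 4 + 2 in binary powers of 2.
So 3^142 ≡ 126 · 126 · 81 · 9 ≡ 42 (mod 143).
Since 42 ≠ 1, base 3 is a Fermat witness: 143 is composite.

42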